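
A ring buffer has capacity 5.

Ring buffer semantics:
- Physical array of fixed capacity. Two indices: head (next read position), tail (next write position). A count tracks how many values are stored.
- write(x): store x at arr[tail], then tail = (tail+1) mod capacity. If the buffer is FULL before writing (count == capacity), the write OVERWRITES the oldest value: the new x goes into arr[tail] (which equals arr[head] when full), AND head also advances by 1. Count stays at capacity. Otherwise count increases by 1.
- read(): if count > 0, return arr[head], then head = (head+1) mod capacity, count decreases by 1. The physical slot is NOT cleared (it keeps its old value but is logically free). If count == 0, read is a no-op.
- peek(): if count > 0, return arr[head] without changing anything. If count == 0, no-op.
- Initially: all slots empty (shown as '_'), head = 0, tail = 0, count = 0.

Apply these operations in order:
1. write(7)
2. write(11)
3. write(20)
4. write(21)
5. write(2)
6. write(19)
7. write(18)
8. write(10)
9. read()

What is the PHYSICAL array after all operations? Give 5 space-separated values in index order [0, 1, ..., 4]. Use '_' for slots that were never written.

Answer: 19 18 10 21 2

Derivation:
After op 1 (write(7)): arr=[7 _ _ _ _] head=0 tail=1 count=1
After op 2 (write(11)): arr=[7 11 _ _ _] head=0 tail=2 count=2
After op 3 (write(20)): arr=[7 11 20 _ _] head=0 tail=3 count=3
After op 4 (write(21)): arr=[7 11 20 21 _] head=0 tail=4 count=4
After op 5 (write(2)): arr=[7 11 20 21 2] head=0 tail=0 count=5
After op 6 (write(19)): arr=[19 11 20 21 2] head=1 tail=1 count=5
After op 7 (write(18)): arr=[19 18 20 21 2] head=2 tail=2 count=5
After op 8 (write(10)): arr=[19 18 10 21 2] head=3 tail=3 count=5
After op 9 (read()): arr=[19 18 10 21 2] head=4 tail=3 count=4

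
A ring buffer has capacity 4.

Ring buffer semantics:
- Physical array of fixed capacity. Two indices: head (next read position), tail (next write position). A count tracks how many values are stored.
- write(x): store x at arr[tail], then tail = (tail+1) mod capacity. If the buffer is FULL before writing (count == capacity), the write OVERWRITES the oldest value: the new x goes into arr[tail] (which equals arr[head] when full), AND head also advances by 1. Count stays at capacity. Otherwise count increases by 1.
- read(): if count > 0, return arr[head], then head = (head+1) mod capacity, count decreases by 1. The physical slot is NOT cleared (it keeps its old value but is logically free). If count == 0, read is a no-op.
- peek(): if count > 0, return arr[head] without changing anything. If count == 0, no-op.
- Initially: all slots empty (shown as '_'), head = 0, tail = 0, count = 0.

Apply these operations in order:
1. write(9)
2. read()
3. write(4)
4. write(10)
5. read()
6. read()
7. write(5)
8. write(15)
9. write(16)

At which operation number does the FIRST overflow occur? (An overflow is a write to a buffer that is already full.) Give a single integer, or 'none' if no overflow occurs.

Answer: none

Derivation:
After op 1 (write(9)): arr=[9 _ _ _] head=0 tail=1 count=1
After op 2 (read()): arr=[9 _ _ _] head=1 tail=1 count=0
After op 3 (write(4)): arr=[9 4 _ _] head=1 tail=2 count=1
After op 4 (write(10)): arr=[9 4 10 _] head=1 tail=3 count=2
After op 5 (read()): arr=[9 4 10 _] head=2 tail=3 count=1
After op 6 (read()): arr=[9 4 10 _] head=3 tail=3 count=0
After op 7 (write(5)): arr=[9 4 10 5] head=3 tail=0 count=1
After op 8 (write(15)): arr=[15 4 10 5] head=3 tail=1 count=2
After op 9 (write(16)): arr=[15 16 10 5] head=3 tail=2 count=3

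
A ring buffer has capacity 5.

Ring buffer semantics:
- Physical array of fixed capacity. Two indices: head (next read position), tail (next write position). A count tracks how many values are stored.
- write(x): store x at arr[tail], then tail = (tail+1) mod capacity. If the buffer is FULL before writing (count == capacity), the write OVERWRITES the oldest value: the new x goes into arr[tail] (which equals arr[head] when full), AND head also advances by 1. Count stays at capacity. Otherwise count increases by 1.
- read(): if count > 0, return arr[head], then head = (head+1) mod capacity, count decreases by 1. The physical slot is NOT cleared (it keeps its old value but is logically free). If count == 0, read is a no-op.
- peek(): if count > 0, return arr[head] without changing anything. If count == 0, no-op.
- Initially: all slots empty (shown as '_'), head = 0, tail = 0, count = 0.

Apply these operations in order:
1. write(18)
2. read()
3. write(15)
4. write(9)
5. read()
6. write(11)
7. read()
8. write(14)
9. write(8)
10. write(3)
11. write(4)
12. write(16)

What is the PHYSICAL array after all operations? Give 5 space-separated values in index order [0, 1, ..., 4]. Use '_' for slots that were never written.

Answer: 8 3 4 16 14

Derivation:
After op 1 (write(18)): arr=[18 _ _ _ _] head=0 tail=1 count=1
After op 2 (read()): arr=[18 _ _ _ _] head=1 tail=1 count=0
After op 3 (write(15)): arr=[18 15 _ _ _] head=1 tail=2 count=1
After op 4 (write(9)): arr=[18 15 9 _ _] head=1 tail=3 count=2
After op 5 (read()): arr=[18 15 9 _ _] head=2 tail=3 count=1
After op 6 (write(11)): arr=[18 15 9 11 _] head=2 tail=4 count=2
After op 7 (read()): arr=[18 15 9 11 _] head=3 tail=4 count=1
After op 8 (write(14)): arr=[18 15 9 11 14] head=3 tail=0 count=2
After op 9 (write(8)): arr=[8 15 9 11 14] head=3 tail=1 count=3
After op 10 (write(3)): arr=[8 3 9 11 14] head=3 tail=2 count=4
After op 11 (write(4)): arr=[8 3 4 11 14] head=3 tail=3 count=5
After op 12 (write(16)): arr=[8 3 4 16 14] head=4 tail=4 count=5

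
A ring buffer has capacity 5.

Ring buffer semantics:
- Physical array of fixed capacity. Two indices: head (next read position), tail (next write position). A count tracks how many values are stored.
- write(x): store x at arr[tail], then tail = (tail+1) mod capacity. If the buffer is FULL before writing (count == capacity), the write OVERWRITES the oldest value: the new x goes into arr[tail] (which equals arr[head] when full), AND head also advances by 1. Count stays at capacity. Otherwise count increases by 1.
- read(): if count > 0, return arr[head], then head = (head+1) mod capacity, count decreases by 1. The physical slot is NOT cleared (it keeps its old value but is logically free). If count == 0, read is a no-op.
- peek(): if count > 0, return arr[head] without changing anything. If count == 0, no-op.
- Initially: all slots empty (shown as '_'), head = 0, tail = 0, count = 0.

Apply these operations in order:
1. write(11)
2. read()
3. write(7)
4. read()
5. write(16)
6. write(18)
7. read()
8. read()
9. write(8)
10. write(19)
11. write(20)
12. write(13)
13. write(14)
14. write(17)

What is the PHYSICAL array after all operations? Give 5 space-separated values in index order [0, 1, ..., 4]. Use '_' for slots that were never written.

After op 1 (write(11)): arr=[11 _ _ _ _] head=0 tail=1 count=1
After op 2 (read()): arr=[11 _ _ _ _] head=1 tail=1 count=0
After op 3 (write(7)): arr=[11 7 _ _ _] head=1 tail=2 count=1
After op 4 (read()): arr=[11 7 _ _ _] head=2 tail=2 count=0
After op 5 (write(16)): arr=[11 7 16 _ _] head=2 tail=3 count=1
After op 6 (write(18)): arr=[11 7 16 18 _] head=2 tail=4 count=2
After op 7 (read()): arr=[11 7 16 18 _] head=3 tail=4 count=1
After op 8 (read()): arr=[11 7 16 18 _] head=4 tail=4 count=0
After op 9 (write(8)): arr=[11 7 16 18 8] head=4 tail=0 count=1
After op 10 (write(19)): arr=[19 7 16 18 8] head=4 tail=1 count=2
After op 11 (write(20)): arr=[19 20 16 18 8] head=4 tail=2 count=3
After op 12 (write(13)): arr=[19 20 13 18 8] head=4 tail=3 count=4
After op 13 (write(14)): arr=[19 20 13 14 8] head=4 tail=4 count=5
After op 14 (write(17)): arr=[19 20 13 14 17] head=0 tail=0 count=5

Answer: 19 20 13 14 17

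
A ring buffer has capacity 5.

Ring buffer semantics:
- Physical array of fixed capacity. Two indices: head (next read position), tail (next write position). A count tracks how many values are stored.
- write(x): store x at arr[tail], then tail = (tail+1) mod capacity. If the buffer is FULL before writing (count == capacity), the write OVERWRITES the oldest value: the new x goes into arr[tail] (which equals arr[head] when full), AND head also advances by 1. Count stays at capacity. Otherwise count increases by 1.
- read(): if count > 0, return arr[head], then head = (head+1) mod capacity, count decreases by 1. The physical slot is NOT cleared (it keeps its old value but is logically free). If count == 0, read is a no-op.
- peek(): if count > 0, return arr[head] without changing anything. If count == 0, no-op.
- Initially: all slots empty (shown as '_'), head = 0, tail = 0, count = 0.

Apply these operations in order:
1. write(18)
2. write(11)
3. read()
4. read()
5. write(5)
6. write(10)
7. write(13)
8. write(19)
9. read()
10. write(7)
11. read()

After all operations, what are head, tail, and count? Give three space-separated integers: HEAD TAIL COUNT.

After op 1 (write(18)): arr=[18 _ _ _ _] head=0 tail=1 count=1
After op 2 (write(11)): arr=[18 11 _ _ _] head=0 tail=2 count=2
After op 3 (read()): arr=[18 11 _ _ _] head=1 tail=2 count=1
After op 4 (read()): arr=[18 11 _ _ _] head=2 tail=2 count=0
After op 5 (write(5)): arr=[18 11 5 _ _] head=2 tail=3 count=1
After op 6 (write(10)): arr=[18 11 5 10 _] head=2 tail=4 count=2
After op 7 (write(13)): arr=[18 11 5 10 13] head=2 tail=0 count=3
After op 8 (write(19)): arr=[19 11 5 10 13] head=2 tail=1 count=4
After op 9 (read()): arr=[19 11 5 10 13] head=3 tail=1 count=3
After op 10 (write(7)): arr=[19 7 5 10 13] head=3 tail=2 count=4
After op 11 (read()): arr=[19 7 5 10 13] head=4 tail=2 count=3

Answer: 4 2 3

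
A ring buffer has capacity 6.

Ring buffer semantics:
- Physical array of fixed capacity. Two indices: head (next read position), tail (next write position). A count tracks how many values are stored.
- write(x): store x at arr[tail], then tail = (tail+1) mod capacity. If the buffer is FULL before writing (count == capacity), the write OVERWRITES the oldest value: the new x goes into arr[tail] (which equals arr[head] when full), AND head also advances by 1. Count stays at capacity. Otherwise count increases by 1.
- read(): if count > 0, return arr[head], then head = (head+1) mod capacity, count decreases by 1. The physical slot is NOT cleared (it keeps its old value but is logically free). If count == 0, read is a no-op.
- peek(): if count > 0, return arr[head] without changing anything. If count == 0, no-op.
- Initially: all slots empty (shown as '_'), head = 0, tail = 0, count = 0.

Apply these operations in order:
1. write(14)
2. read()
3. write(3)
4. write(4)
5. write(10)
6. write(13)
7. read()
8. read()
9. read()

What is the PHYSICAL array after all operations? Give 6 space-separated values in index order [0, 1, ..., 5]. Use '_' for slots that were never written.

After op 1 (write(14)): arr=[14 _ _ _ _ _] head=0 tail=1 count=1
After op 2 (read()): arr=[14 _ _ _ _ _] head=1 tail=1 count=0
After op 3 (write(3)): arr=[14 3 _ _ _ _] head=1 tail=2 count=1
After op 4 (write(4)): arr=[14 3 4 _ _ _] head=1 tail=3 count=2
After op 5 (write(10)): arr=[14 3 4 10 _ _] head=1 tail=4 count=3
After op 6 (write(13)): arr=[14 3 4 10 13 _] head=1 tail=5 count=4
After op 7 (read()): arr=[14 3 4 10 13 _] head=2 tail=5 count=3
After op 8 (read()): arr=[14 3 4 10 13 _] head=3 tail=5 count=2
After op 9 (read()): arr=[14 3 4 10 13 _] head=4 tail=5 count=1

Answer: 14 3 4 10 13 _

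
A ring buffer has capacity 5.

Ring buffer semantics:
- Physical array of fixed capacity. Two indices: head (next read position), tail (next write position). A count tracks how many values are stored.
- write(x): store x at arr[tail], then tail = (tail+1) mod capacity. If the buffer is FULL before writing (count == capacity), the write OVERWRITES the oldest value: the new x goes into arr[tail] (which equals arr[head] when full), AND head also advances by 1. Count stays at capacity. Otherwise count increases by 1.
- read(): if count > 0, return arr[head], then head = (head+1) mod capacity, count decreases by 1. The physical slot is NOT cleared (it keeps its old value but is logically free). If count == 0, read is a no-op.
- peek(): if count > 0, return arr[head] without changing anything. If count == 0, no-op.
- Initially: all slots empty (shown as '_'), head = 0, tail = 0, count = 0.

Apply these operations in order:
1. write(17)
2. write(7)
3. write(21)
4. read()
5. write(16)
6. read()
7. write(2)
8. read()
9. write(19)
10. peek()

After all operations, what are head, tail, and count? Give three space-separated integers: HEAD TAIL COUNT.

After op 1 (write(17)): arr=[17 _ _ _ _] head=0 tail=1 count=1
After op 2 (write(7)): arr=[17 7 _ _ _] head=0 tail=2 count=2
After op 3 (write(21)): arr=[17 7 21 _ _] head=0 tail=3 count=3
After op 4 (read()): arr=[17 7 21 _ _] head=1 tail=3 count=2
After op 5 (write(16)): arr=[17 7 21 16 _] head=1 tail=4 count=3
After op 6 (read()): arr=[17 7 21 16 _] head=2 tail=4 count=2
After op 7 (write(2)): arr=[17 7 21 16 2] head=2 tail=0 count=3
After op 8 (read()): arr=[17 7 21 16 2] head=3 tail=0 count=2
After op 9 (write(19)): arr=[19 7 21 16 2] head=3 tail=1 count=3
After op 10 (peek()): arr=[19 7 21 16 2] head=3 tail=1 count=3

Answer: 3 1 3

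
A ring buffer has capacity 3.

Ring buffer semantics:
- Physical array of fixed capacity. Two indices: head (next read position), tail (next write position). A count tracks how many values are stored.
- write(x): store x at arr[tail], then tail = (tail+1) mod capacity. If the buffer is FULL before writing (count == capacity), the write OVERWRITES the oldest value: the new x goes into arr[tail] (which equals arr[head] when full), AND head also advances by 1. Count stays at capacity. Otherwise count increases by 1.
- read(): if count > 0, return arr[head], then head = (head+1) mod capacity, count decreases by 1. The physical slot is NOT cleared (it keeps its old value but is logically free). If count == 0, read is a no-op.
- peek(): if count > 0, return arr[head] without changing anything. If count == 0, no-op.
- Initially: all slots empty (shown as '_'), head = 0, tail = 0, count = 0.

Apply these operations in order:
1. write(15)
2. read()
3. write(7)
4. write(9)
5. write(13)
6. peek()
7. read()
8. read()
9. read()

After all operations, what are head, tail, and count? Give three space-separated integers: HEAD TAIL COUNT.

Answer: 1 1 0

Derivation:
After op 1 (write(15)): arr=[15 _ _] head=0 tail=1 count=1
After op 2 (read()): arr=[15 _ _] head=1 tail=1 count=0
After op 3 (write(7)): arr=[15 7 _] head=1 tail=2 count=1
After op 4 (write(9)): arr=[15 7 9] head=1 tail=0 count=2
After op 5 (write(13)): arr=[13 7 9] head=1 tail=1 count=3
After op 6 (peek()): arr=[13 7 9] head=1 tail=1 count=3
After op 7 (read()): arr=[13 7 9] head=2 tail=1 count=2
After op 8 (read()): arr=[13 7 9] head=0 tail=1 count=1
After op 9 (read()): arr=[13 7 9] head=1 tail=1 count=0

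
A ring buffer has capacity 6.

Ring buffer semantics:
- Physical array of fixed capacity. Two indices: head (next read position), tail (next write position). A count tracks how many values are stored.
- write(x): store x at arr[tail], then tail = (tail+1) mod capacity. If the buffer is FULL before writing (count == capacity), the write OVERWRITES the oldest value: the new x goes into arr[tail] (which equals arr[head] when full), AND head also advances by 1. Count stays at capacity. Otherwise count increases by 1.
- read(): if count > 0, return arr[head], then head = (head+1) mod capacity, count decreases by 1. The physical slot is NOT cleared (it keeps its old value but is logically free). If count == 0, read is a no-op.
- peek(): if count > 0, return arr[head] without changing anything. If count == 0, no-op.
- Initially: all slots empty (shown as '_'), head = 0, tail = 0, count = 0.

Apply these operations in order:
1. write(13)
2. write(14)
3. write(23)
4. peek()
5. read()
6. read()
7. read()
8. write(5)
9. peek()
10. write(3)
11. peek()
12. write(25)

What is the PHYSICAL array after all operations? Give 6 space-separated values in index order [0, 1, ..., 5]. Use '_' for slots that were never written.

Answer: 13 14 23 5 3 25

Derivation:
After op 1 (write(13)): arr=[13 _ _ _ _ _] head=0 tail=1 count=1
After op 2 (write(14)): arr=[13 14 _ _ _ _] head=0 tail=2 count=2
After op 3 (write(23)): arr=[13 14 23 _ _ _] head=0 tail=3 count=3
After op 4 (peek()): arr=[13 14 23 _ _ _] head=0 tail=3 count=3
After op 5 (read()): arr=[13 14 23 _ _ _] head=1 tail=3 count=2
After op 6 (read()): arr=[13 14 23 _ _ _] head=2 tail=3 count=1
After op 7 (read()): arr=[13 14 23 _ _ _] head=3 tail=3 count=0
After op 8 (write(5)): arr=[13 14 23 5 _ _] head=3 tail=4 count=1
After op 9 (peek()): arr=[13 14 23 5 _ _] head=3 tail=4 count=1
After op 10 (write(3)): arr=[13 14 23 5 3 _] head=3 tail=5 count=2
After op 11 (peek()): arr=[13 14 23 5 3 _] head=3 tail=5 count=2
After op 12 (write(25)): arr=[13 14 23 5 3 25] head=3 tail=0 count=3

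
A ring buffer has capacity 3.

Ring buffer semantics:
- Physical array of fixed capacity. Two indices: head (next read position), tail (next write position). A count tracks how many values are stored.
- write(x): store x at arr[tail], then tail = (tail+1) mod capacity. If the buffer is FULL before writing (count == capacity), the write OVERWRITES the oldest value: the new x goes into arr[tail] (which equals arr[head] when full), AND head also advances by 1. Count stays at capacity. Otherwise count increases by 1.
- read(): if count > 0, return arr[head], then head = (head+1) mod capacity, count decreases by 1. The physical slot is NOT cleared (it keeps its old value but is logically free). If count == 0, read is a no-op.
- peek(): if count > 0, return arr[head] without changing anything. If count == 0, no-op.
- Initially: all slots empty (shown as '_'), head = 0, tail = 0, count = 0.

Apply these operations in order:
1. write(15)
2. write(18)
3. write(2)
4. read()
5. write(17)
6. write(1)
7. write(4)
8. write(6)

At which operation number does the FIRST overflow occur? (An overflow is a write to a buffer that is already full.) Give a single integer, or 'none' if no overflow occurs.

After op 1 (write(15)): arr=[15 _ _] head=0 tail=1 count=1
After op 2 (write(18)): arr=[15 18 _] head=0 tail=2 count=2
After op 3 (write(2)): arr=[15 18 2] head=0 tail=0 count=3
After op 4 (read()): arr=[15 18 2] head=1 tail=0 count=2
After op 5 (write(17)): arr=[17 18 2] head=1 tail=1 count=3
After op 6 (write(1)): arr=[17 1 2] head=2 tail=2 count=3
After op 7 (write(4)): arr=[17 1 4] head=0 tail=0 count=3
After op 8 (write(6)): arr=[6 1 4] head=1 tail=1 count=3

Answer: 6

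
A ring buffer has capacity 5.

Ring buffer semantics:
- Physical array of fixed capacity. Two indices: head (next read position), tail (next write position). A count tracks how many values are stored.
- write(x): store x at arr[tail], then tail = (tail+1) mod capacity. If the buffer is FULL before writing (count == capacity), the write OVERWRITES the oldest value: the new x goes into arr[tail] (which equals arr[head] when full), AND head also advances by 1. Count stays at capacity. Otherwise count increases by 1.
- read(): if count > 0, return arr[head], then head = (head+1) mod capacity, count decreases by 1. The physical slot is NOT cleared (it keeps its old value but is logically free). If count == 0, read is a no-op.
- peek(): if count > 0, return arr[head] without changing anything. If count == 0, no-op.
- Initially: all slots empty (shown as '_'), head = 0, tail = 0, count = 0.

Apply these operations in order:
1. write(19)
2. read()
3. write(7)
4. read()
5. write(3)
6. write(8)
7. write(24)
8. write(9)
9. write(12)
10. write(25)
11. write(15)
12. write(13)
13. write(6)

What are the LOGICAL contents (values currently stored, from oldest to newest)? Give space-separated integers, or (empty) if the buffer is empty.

Answer: 12 25 15 13 6

Derivation:
After op 1 (write(19)): arr=[19 _ _ _ _] head=0 tail=1 count=1
After op 2 (read()): arr=[19 _ _ _ _] head=1 tail=1 count=0
After op 3 (write(7)): arr=[19 7 _ _ _] head=1 tail=2 count=1
After op 4 (read()): arr=[19 7 _ _ _] head=2 tail=2 count=0
After op 5 (write(3)): arr=[19 7 3 _ _] head=2 tail=3 count=1
After op 6 (write(8)): arr=[19 7 3 8 _] head=2 tail=4 count=2
After op 7 (write(24)): arr=[19 7 3 8 24] head=2 tail=0 count=3
After op 8 (write(9)): arr=[9 7 3 8 24] head=2 tail=1 count=4
After op 9 (write(12)): arr=[9 12 3 8 24] head=2 tail=2 count=5
After op 10 (write(25)): arr=[9 12 25 8 24] head=3 tail=3 count=5
After op 11 (write(15)): arr=[9 12 25 15 24] head=4 tail=4 count=5
After op 12 (write(13)): arr=[9 12 25 15 13] head=0 tail=0 count=5
After op 13 (write(6)): arr=[6 12 25 15 13] head=1 tail=1 count=5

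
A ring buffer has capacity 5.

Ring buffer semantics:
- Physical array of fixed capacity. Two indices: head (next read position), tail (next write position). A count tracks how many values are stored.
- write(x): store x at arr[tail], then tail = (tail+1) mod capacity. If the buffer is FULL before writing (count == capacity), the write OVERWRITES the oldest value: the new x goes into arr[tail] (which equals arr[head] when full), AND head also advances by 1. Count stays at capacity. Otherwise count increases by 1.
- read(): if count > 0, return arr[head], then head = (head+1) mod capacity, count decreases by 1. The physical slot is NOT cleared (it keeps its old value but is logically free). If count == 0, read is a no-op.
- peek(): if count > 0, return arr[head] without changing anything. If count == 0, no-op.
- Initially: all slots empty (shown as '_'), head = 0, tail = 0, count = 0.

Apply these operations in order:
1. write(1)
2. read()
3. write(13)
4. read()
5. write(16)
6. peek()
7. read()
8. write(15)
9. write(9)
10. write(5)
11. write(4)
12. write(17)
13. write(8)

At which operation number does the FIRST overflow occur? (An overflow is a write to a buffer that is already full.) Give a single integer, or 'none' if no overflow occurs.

Answer: 13

Derivation:
After op 1 (write(1)): arr=[1 _ _ _ _] head=0 tail=1 count=1
After op 2 (read()): arr=[1 _ _ _ _] head=1 tail=1 count=0
After op 3 (write(13)): arr=[1 13 _ _ _] head=1 tail=2 count=1
After op 4 (read()): arr=[1 13 _ _ _] head=2 tail=2 count=0
After op 5 (write(16)): arr=[1 13 16 _ _] head=2 tail=3 count=1
After op 6 (peek()): arr=[1 13 16 _ _] head=2 tail=3 count=1
After op 7 (read()): arr=[1 13 16 _ _] head=3 tail=3 count=0
After op 8 (write(15)): arr=[1 13 16 15 _] head=3 tail=4 count=1
After op 9 (write(9)): arr=[1 13 16 15 9] head=3 tail=0 count=2
After op 10 (write(5)): arr=[5 13 16 15 9] head=3 tail=1 count=3
After op 11 (write(4)): arr=[5 4 16 15 9] head=3 tail=2 count=4
After op 12 (write(17)): arr=[5 4 17 15 9] head=3 tail=3 count=5
After op 13 (write(8)): arr=[5 4 17 8 9] head=4 tail=4 count=5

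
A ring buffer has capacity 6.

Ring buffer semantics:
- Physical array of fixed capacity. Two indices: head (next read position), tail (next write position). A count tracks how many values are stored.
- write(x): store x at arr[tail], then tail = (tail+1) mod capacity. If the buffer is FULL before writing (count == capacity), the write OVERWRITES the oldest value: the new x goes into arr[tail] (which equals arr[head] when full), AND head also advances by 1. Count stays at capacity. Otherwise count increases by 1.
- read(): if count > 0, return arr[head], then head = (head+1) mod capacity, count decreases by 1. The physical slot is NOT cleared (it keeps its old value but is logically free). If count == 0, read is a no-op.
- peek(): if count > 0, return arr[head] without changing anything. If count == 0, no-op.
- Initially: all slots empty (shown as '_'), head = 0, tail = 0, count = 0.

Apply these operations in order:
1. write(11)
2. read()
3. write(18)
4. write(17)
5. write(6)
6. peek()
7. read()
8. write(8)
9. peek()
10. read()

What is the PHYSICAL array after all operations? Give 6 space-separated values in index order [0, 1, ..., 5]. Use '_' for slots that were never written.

After op 1 (write(11)): arr=[11 _ _ _ _ _] head=0 tail=1 count=1
After op 2 (read()): arr=[11 _ _ _ _ _] head=1 tail=1 count=0
After op 3 (write(18)): arr=[11 18 _ _ _ _] head=1 tail=2 count=1
After op 4 (write(17)): arr=[11 18 17 _ _ _] head=1 tail=3 count=2
After op 5 (write(6)): arr=[11 18 17 6 _ _] head=1 tail=4 count=3
After op 6 (peek()): arr=[11 18 17 6 _ _] head=1 tail=4 count=3
After op 7 (read()): arr=[11 18 17 6 _ _] head=2 tail=4 count=2
After op 8 (write(8)): arr=[11 18 17 6 8 _] head=2 tail=5 count=3
After op 9 (peek()): arr=[11 18 17 6 8 _] head=2 tail=5 count=3
After op 10 (read()): arr=[11 18 17 6 8 _] head=3 tail=5 count=2

Answer: 11 18 17 6 8 _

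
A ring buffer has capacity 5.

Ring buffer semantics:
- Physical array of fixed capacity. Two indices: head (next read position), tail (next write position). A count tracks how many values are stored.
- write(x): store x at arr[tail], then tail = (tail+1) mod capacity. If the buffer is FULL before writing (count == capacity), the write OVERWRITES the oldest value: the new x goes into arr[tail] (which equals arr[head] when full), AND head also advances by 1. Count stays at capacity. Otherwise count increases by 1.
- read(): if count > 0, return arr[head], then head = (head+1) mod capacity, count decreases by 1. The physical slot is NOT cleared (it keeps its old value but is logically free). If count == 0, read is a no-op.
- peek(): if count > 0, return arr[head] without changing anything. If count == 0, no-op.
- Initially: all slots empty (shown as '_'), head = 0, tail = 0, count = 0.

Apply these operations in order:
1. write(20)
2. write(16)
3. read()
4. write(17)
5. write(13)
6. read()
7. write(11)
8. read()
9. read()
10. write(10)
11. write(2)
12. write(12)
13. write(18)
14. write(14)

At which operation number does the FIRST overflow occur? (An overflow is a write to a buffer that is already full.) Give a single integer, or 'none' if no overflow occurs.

After op 1 (write(20)): arr=[20 _ _ _ _] head=0 tail=1 count=1
After op 2 (write(16)): arr=[20 16 _ _ _] head=0 tail=2 count=2
After op 3 (read()): arr=[20 16 _ _ _] head=1 tail=2 count=1
After op 4 (write(17)): arr=[20 16 17 _ _] head=1 tail=3 count=2
After op 5 (write(13)): arr=[20 16 17 13 _] head=1 tail=4 count=3
After op 6 (read()): arr=[20 16 17 13 _] head=2 tail=4 count=2
After op 7 (write(11)): arr=[20 16 17 13 11] head=2 tail=0 count=3
After op 8 (read()): arr=[20 16 17 13 11] head=3 tail=0 count=2
After op 9 (read()): arr=[20 16 17 13 11] head=4 tail=0 count=1
After op 10 (write(10)): arr=[10 16 17 13 11] head=4 tail=1 count=2
After op 11 (write(2)): arr=[10 2 17 13 11] head=4 tail=2 count=3
After op 12 (write(12)): arr=[10 2 12 13 11] head=4 tail=3 count=4
After op 13 (write(18)): arr=[10 2 12 18 11] head=4 tail=4 count=5
After op 14 (write(14)): arr=[10 2 12 18 14] head=0 tail=0 count=5

Answer: 14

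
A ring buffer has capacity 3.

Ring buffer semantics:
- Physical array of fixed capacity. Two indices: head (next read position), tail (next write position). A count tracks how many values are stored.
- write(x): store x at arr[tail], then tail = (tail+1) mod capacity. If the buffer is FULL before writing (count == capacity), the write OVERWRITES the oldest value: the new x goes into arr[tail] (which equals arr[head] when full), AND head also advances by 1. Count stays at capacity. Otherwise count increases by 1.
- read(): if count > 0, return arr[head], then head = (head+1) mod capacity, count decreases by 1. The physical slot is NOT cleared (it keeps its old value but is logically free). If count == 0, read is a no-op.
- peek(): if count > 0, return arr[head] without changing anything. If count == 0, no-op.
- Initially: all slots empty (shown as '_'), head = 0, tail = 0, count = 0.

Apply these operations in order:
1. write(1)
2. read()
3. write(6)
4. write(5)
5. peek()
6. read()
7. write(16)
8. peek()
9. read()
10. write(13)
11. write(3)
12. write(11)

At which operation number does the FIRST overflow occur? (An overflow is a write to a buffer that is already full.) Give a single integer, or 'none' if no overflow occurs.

Answer: 12

Derivation:
After op 1 (write(1)): arr=[1 _ _] head=0 tail=1 count=1
After op 2 (read()): arr=[1 _ _] head=1 tail=1 count=0
After op 3 (write(6)): arr=[1 6 _] head=1 tail=2 count=1
After op 4 (write(5)): arr=[1 6 5] head=1 tail=0 count=2
After op 5 (peek()): arr=[1 6 5] head=1 tail=0 count=2
After op 6 (read()): arr=[1 6 5] head=2 tail=0 count=1
After op 7 (write(16)): arr=[16 6 5] head=2 tail=1 count=2
After op 8 (peek()): arr=[16 6 5] head=2 tail=1 count=2
After op 9 (read()): arr=[16 6 5] head=0 tail=1 count=1
After op 10 (write(13)): arr=[16 13 5] head=0 tail=2 count=2
After op 11 (write(3)): arr=[16 13 3] head=0 tail=0 count=3
After op 12 (write(11)): arr=[11 13 3] head=1 tail=1 count=3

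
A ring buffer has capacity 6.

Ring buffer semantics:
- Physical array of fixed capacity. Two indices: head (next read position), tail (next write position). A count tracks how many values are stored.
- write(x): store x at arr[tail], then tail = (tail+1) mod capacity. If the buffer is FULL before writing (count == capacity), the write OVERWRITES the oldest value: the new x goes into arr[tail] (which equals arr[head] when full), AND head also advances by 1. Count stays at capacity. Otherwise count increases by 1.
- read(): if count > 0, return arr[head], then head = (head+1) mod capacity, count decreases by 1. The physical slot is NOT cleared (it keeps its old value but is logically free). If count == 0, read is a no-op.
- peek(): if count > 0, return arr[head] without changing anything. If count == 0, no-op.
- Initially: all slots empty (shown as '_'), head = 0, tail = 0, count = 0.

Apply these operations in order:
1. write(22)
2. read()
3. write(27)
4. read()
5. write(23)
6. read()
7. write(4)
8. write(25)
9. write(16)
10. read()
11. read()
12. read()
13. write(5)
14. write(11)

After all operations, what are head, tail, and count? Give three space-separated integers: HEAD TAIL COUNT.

Answer: 0 2 2

Derivation:
After op 1 (write(22)): arr=[22 _ _ _ _ _] head=0 tail=1 count=1
After op 2 (read()): arr=[22 _ _ _ _ _] head=1 tail=1 count=0
After op 3 (write(27)): arr=[22 27 _ _ _ _] head=1 tail=2 count=1
After op 4 (read()): arr=[22 27 _ _ _ _] head=2 tail=2 count=0
After op 5 (write(23)): arr=[22 27 23 _ _ _] head=2 tail=3 count=1
After op 6 (read()): arr=[22 27 23 _ _ _] head=3 tail=3 count=0
After op 7 (write(4)): arr=[22 27 23 4 _ _] head=3 tail=4 count=1
After op 8 (write(25)): arr=[22 27 23 4 25 _] head=3 tail=5 count=2
After op 9 (write(16)): arr=[22 27 23 4 25 16] head=3 tail=0 count=3
After op 10 (read()): arr=[22 27 23 4 25 16] head=4 tail=0 count=2
After op 11 (read()): arr=[22 27 23 4 25 16] head=5 tail=0 count=1
After op 12 (read()): arr=[22 27 23 4 25 16] head=0 tail=0 count=0
After op 13 (write(5)): arr=[5 27 23 4 25 16] head=0 tail=1 count=1
After op 14 (write(11)): arr=[5 11 23 4 25 16] head=0 tail=2 count=2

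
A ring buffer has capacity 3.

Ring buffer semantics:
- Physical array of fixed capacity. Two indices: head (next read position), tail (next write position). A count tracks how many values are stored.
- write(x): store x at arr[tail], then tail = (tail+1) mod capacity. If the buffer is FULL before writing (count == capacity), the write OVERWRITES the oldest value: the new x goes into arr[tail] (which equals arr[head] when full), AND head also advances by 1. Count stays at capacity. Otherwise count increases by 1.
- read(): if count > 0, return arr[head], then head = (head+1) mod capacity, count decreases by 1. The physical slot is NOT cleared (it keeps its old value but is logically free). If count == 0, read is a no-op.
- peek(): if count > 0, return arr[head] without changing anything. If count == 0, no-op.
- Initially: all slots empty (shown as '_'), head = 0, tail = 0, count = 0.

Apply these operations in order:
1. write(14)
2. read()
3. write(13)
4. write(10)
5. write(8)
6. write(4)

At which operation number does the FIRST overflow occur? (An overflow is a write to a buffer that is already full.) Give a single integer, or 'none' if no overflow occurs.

Answer: 6

Derivation:
After op 1 (write(14)): arr=[14 _ _] head=0 tail=1 count=1
After op 2 (read()): arr=[14 _ _] head=1 tail=1 count=0
After op 3 (write(13)): arr=[14 13 _] head=1 tail=2 count=1
After op 4 (write(10)): arr=[14 13 10] head=1 tail=0 count=2
After op 5 (write(8)): arr=[8 13 10] head=1 tail=1 count=3
After op 6 (write(4)): arr=[8 4 10] head=2 tail=2 count=3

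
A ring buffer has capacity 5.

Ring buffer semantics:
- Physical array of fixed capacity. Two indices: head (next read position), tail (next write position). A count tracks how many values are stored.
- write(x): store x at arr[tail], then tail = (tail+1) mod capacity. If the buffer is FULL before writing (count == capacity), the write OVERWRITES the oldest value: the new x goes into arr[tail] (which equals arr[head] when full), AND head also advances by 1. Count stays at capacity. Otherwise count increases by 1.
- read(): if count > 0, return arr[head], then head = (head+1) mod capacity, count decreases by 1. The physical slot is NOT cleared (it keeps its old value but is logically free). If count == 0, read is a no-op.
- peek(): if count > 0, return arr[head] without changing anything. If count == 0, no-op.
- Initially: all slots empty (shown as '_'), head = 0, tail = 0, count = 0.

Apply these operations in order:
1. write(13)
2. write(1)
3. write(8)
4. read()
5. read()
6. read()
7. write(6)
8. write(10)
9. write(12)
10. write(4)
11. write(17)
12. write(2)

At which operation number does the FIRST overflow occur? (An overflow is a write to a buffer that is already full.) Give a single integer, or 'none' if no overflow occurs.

After op 1 (write(13)): arr=[13 _ _ _ _] head=0 tail=1 count=1
After op 2 (write(1)): arr=[13 1 _ _ _] head=0 tail=2 count=2
After op 3 (write(8)): arr=[13 1 8 _ _] head=0 tail=3 count=3
After op 4 (read()): arr=[13 1 8 _ _] head=1 tail=3 count=2
After op 5 (read()): arr=[13 1 8 _ _] head=2 tail=3 count=1
After op 6 (read()): arr=[13 1 8 _ _] head=3 tail=3 count=0
After op 7 (write(6)): arr=[13 1 8 6 _] head=3 tail=4 count=1
After op 8 (write(10)): arr=[13 1 8 6 10] head=3 tail=0 count=2
After op 9 (write(12)): arr=[12 1 8 6 10] head=3 tail=1 count=3
After op 10 (write(4)): arr=[12 4 8 6 10] head=3 tail=2 count=4
After op 11 (write(17)): arr=[12 4 17 6 10] head=3 tail=3 count=5
After op 12 (write(2)): arr=[12 4 17 2 10] head=4 tail=4 count=5

Answer: 12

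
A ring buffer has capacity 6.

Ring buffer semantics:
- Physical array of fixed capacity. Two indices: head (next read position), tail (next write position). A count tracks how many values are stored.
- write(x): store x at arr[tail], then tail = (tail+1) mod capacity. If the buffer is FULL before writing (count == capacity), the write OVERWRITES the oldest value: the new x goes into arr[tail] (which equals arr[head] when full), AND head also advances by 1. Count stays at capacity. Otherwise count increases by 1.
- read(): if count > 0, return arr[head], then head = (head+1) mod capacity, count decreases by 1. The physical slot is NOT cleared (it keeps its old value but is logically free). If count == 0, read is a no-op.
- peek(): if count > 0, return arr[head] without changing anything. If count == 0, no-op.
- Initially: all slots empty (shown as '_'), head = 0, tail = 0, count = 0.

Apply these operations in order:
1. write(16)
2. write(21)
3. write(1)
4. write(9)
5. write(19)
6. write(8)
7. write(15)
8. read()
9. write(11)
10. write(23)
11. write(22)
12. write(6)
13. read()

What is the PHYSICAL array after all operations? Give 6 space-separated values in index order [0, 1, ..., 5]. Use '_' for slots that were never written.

Answer: 15 11 23 22 6 8

Derivation:
After op 1 (write(16)): arr=[16 _ _ _ _ _] head=0 tail=1 count=1
After op 2 (write(21)): arr=[16 21 _ _ _ _] head=0 tail=2 count=2
After op 3 (write(1)): arr=[16 21 1 _ _ _] head=0 tail=3 count=3
After op 4 (write(9)): arr=[16 21 1 9 _ _] head=0 tail=4 count=4
After op 5 (write(19)): arr=[16 21 1 9 19 _] head=0 tail=5 count=5
After op 6 (write(8)): arr=[16 21 1 9 19 8] head=0 tail=0 count=6
After op 7 (write(15)): arr=[15 21 1 9 19 8] head=1 tail=1 count=6
After op 8 (read()): arr=[15 21 1 9 19 8] head=2 tail=1 count=5
After op 9 (write(11)): arr=[15 11 1 9 19 8] head=2 tail=2 count=6
After op 10 (write(23)): arr=[15 11 23 9 19 8] head=3 tail=3 count=6
After op 11 (write(22)): arr=[15 11 23 22 19 8] head=4 tail=4 count=6
After op 12 (write(6)): arr=[15 11 23 22 6 8] head=5 tail=5 count=6
After op 13 (read()): arr=[15 11 23 22 6 8] head=0 tail=5 count=5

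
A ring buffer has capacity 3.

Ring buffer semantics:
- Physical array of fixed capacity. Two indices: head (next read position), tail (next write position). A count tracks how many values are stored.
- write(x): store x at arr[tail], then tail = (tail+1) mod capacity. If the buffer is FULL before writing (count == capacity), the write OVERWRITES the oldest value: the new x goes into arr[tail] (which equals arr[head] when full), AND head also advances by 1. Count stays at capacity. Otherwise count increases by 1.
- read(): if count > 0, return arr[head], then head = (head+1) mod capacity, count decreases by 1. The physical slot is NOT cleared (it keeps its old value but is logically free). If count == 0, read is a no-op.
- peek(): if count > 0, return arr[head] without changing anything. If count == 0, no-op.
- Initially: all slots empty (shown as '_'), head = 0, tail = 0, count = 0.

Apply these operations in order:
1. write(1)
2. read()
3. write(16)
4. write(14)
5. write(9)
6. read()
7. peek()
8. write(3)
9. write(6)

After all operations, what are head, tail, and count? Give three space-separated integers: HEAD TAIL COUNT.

After op 1 (write(1)): arr=[1 _ _] head=0 tail=1 count=1
After op 2 (read()): arr=[1 _ _] head=1 tail=1 count=0
After op 3 (write(16)): arr=[1 16 _] head=1 tail=2 count=1
After op 4 (write(14)): arr=[1 16 14] head=1 tail=0 count=2
After op 5 (write(9)): arr=[9 16 14] head=1 tail=1 count=3
After op 6 (read()): arr=[9 16 14] head=2 tail=1 count=2
After op 7 (peek()): arr=[9 16 14] head=2 tail=1 count=2
After op 8 (write(3)): arr=[9 3 14] head=2 tail=2 count=3
After op 9 (write(6)): arr=[9 3 6] head=0 tail=0 count=3

Answer: 0 0 3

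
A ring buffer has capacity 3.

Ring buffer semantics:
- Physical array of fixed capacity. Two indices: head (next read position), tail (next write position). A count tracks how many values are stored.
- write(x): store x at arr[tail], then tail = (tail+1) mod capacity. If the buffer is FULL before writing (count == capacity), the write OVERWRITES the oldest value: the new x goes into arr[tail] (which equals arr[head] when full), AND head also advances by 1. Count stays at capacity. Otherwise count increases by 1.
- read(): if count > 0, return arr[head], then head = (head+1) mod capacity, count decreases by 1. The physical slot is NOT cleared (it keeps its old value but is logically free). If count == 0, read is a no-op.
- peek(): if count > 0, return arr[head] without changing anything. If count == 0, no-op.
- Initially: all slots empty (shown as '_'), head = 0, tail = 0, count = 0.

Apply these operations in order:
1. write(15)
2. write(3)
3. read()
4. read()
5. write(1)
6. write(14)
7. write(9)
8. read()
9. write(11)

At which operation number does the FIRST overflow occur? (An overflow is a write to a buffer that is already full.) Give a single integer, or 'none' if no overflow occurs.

After op 1 (write(15)): arr=[15 _ _] head=0 tail=1 count=1
After op 2 (write(3)): arr=[15 3 _] head=0 tail=2 count=2
After op 3 (read()): arr=[15 3 _] head=1 tail=2 count=1
After op 4 (read()): arr=[15 3 _] head=2 tail=2 count=0
After op 5 (write(1)): arr=[15 3 1] head=2 tail=0 count=1
After op 6 (write(14)): arr=[14 3 1] head=2 tail=1 count=2
After op 7 (write(9)): arr=[14 9 1] head=2 tail=2 count=3
After op 8 (read()): arr=[14 9 1] head=0 tail=2 count=2
After op 9 (write(11)): arr=[14 9 11] head=0 tail=0 count=3

Answer: none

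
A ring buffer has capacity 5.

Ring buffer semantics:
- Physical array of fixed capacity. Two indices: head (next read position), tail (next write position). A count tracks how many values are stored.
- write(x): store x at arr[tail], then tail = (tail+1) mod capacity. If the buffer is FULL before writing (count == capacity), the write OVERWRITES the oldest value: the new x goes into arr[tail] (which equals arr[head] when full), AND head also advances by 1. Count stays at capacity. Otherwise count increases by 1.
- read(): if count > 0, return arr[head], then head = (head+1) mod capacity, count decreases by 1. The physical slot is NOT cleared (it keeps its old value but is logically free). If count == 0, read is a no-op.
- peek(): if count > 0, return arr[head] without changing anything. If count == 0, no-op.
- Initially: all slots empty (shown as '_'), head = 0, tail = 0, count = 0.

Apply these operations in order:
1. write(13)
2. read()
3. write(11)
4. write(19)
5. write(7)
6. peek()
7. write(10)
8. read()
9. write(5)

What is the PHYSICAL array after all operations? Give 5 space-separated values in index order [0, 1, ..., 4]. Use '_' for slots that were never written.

After op 1 (write(13)): arr=[13 _ _ _ _] head=0 tail=1 count=1
After op 2 (read()): arr=[13 _ _ _ _] head=1 tail=1 count=0
After op 3 (write(11)): arr=[13 11 _ _ _] head=1 tail=2 count=1
After op 4 (write(19)): arr=[13 11 19 _ _] head=1 tail=3 count=2
After op 5 (write(7)): arr=[13 11 19 7 _] head=1 tail=4 count=3
After op 6 (peek()): arr=[13 11 19 7 _] head=1 tail=4 count=3
After op 7 (write(10)): arr=[13 11 19 7 10] head=1 tail=0 count=4
After op 8 (read()): arr=[13 11 19 7 10] head=2 tail=0 count=3
After op 9 (write(5)): arr=[5 11 19 7 10] head=2 tail=1 count=4

Answer: 5 11 19 7 10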